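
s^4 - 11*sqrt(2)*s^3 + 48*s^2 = s^2*(s - 8*sqrt(2))*(s - 3*sqrt(2))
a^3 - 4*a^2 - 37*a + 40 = (a - 8)*(a - 1)*(a + 5)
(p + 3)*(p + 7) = p^2 + 10*p + 21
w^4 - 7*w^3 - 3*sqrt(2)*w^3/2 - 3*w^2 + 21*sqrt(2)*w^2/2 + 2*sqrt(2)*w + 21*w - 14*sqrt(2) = (w - 7)*(w - 2*sqrt(2))*(w - sqrt(2)/2)*(w + sqrt(2))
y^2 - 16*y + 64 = (y - 8)^2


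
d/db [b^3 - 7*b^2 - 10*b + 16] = 3*b^2 - 14*b - 10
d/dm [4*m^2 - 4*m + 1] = 8*m - 4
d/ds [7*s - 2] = 7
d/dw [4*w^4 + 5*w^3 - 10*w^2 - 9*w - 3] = 16*w^3 + 15*w^2 - 20*w - 9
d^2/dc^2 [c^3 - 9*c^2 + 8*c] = 6*c - 18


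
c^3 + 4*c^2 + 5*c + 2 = (c + 1)^2*(c + 2)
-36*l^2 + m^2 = (-6*l + m)*(6*l + m)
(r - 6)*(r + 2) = r^2 - 4*r - 12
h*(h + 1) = h^2 + h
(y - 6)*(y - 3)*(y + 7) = y^3 - 2*y^2 - 45*y + 126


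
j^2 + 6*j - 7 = (j - 1)*(j + 7)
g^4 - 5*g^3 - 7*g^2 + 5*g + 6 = (g - 6)*(g - 1)*(g + 1)^2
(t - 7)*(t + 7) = t^2 - 49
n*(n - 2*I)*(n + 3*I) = n^3 + I*n^2 + 6*n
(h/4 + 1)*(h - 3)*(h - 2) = h^3/4 - h^2/4 - 7*h/2 + 6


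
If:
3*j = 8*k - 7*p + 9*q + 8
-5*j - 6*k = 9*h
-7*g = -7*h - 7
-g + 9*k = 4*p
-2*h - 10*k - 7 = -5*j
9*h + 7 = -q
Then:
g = 6260/22719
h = -16459/22719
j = 9325/7573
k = 1376/22719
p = 1531/22719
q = -3634/7573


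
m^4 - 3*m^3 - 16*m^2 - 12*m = m*(m - 6)*(m + 1)*(m + 2)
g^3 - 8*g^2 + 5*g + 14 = (g - 7)*(g - 2)*(g + 1)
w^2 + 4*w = w*(w + 4)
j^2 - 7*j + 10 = (j - 5)*(j - 2)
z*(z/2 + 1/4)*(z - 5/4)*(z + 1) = z^4/2 + z^3/8 - 11*z^2/16 - 5*z/16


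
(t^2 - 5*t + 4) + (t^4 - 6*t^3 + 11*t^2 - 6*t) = t^4 - 6*t^3 + 12*t^2 - 11*t + 4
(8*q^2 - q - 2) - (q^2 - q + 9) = 7*q^2 - 11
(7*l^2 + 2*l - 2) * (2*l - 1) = 14*l^3 - 3*l^2 - 6*l + 2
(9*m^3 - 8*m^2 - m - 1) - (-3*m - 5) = 9*m^3 - 8*m^2 + 2*m + 4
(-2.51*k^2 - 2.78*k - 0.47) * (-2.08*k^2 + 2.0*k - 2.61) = 5.2208*k^4 + 0.7624*k^3 + 1.9687*k^2 + 6.3158*k + 1.2267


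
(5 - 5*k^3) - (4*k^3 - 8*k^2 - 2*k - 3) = -9*k^3 + 8*k^2 + 2*k + 8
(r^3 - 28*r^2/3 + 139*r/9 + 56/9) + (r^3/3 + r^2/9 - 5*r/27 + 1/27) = 4*r^3/3 - 83*r^2/9 + 412*r/27 + 169/27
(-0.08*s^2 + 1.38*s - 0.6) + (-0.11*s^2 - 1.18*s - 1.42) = -0.19*s^2 + 0.2*s - 2.02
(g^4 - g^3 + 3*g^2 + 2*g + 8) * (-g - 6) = -g^5 - 5*g^4 + 3*g^3 - 20*g^2 - 20*g - 48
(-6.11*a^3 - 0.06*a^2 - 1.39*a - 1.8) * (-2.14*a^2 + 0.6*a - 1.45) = 13.0754*a^5 - 3.5376*a^4 + 11.7981*a^3 + 3.105*a^2 + 0.9355*a + 2.61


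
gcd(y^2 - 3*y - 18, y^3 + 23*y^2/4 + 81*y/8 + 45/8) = y + 3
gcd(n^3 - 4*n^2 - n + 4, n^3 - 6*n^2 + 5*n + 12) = n^2 - 3*n - 4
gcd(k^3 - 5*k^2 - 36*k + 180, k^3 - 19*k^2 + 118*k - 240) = k^2 - 11*k + 30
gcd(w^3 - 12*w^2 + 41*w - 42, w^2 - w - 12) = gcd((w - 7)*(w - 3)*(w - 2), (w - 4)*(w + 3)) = 1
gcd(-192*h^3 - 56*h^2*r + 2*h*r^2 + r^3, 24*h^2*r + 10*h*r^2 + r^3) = 24*h^2 + 10*h*r + r^2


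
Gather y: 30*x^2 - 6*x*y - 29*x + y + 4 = 30*x^2 - 29*x + y*(1 - 6*x) + 4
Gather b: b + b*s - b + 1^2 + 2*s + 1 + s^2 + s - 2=b*s + s^2 + 3*s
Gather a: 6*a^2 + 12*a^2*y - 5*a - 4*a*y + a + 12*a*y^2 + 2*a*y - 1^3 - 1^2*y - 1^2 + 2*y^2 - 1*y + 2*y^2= a^2*(12*y + 6) + a*(12*y^2 - 2*y - 4) + 4*y^2 - 2*y - 2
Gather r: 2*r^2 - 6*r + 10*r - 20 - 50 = 2*r^2 + 4*r - 70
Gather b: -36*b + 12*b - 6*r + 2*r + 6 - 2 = -24*b - 4*r + 4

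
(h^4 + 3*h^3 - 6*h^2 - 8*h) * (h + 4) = h^5 + 7*h^4 + 6*h^3 - 32*h^2 - 32*h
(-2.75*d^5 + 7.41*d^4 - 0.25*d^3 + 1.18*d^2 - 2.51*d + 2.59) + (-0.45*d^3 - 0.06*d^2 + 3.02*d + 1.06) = -2.75*d^5 + 7.41*d^4 - 0.7*d^3 + 1.12*d^2 + 0.51*d + 3.65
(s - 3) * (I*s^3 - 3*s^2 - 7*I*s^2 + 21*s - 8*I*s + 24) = I*s^4 - 3*s^3 - 10*I*s^3 + 30*s^2 + 13*I*s^2 - 39*s + 24*I*s - 72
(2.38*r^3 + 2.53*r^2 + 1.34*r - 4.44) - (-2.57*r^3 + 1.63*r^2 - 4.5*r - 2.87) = 4.95*r^3 + 0.9*r^2 + 5.84*r - 1.57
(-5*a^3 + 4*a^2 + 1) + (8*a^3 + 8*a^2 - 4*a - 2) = 3*a^3 + 12*a^2 - 4*a - 1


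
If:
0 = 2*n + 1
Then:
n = -1/2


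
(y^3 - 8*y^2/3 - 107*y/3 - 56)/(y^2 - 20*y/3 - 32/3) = (3*y^2 + 16*y + 21)/(3*y + 4)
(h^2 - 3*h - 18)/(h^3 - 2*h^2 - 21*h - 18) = 1/(h + 1)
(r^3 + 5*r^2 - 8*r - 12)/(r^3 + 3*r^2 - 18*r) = (r^2 - r - 2)/(r*(r - 3))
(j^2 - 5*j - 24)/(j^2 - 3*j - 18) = (j - 8)/(j - 6)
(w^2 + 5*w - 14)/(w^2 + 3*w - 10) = (w + 7)/(w + 5)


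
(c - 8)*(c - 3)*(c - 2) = c^3 - 13*c^2 + 46*c - 48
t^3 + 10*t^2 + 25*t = t*(t + 5)^2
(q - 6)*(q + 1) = q^2 - 5*q - 6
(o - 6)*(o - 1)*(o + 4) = o^3 - 3*o^2 - 22*o + 24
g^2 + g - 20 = (g - 4)*(g + 5)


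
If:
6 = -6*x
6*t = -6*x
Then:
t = 1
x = -1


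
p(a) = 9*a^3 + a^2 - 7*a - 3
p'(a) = 27*a^2 + 2*a - 7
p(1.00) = 0.00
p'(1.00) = 22.00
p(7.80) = 4274.21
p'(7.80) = 1651.28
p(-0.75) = -0.98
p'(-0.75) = 6.69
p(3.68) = 433.31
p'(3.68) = 366.00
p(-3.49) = -348.97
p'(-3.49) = 314.88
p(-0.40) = -0.62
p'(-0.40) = -3.48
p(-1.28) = -11.28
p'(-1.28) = 34.68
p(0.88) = -2.25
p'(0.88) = 15.67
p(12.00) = 15609.00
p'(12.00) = 3905.00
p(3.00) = 228.00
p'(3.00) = 242.00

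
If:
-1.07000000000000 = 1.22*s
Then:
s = -0.88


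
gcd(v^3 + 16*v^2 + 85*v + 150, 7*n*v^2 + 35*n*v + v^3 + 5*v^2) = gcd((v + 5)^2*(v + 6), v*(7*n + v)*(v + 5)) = v + 5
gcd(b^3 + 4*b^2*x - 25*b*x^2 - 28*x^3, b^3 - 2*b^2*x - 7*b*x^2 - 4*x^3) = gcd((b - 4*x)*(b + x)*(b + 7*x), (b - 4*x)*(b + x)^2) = -b^2 + 3*b*x + 4*x^2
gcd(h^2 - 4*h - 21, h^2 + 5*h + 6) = h + 3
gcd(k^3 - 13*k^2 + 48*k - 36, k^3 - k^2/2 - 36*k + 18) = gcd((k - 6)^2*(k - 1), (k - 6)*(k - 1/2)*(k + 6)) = k - 6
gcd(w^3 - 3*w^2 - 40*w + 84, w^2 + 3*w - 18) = w + 6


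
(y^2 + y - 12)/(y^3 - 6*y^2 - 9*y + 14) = (y^2 + y - 12)/(y^3 - 6*y^2 - 9*y + 14)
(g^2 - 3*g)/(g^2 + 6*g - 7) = g*(g - 3)/(g^2 + 6*g - 7)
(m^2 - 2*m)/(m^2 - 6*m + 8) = m/(m - 4)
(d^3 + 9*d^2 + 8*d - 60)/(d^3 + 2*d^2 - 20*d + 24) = (d + 5)/(d - 2)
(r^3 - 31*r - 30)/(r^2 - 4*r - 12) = (r^2 + 6*r + 5)/(r + 2)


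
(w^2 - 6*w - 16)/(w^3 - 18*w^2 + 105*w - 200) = (w + 2)/(w^2 - 10*w + 25)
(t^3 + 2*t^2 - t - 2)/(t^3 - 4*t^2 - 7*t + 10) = (t + 1)/(t - 5)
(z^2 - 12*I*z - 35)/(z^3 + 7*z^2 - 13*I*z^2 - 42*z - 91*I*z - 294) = (z - 5*I)/(z^2 + z*(7 - 6*I) - 42*I)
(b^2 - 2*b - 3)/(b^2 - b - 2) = (b - 3)/(b - 2)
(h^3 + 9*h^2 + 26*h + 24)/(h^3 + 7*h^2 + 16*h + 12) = (h + 4)/(h + 2)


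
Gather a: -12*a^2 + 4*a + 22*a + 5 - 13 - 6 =-12*a^2 + 26*a - 14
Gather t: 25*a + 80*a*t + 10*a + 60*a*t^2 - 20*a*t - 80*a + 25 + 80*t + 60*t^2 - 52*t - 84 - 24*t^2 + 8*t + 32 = -45*a + t^2*(60*a + 36) + t*(60*a + 36) - 27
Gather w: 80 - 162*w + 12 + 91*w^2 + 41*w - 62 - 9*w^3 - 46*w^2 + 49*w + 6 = -9*w^3 + 45*w^2 - 72*w + 36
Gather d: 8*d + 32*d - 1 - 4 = 40*d - 5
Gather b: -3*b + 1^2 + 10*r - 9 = -3*b + 10*r - 8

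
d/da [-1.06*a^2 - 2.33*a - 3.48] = -2.12*a - 2.33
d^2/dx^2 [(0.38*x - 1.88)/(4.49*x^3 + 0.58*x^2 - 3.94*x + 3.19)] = (45.965028*x^5 - 448.87428*x^4 - 64.633816*x^3 + 130.44204*x^2 + 183.123168*x - 41.859848)/(90.518849*x^9 + 35.078574*x^8 - 233.761074*x^7 + 131.563981*x^6 + 254.971032*x^5 - 308.367672*x^4 + 32.170355*x^3 + 166.267266*x^2 - 120.281502*x + 32.461759)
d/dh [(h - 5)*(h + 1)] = 2*h - 4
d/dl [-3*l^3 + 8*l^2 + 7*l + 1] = -9*l^2 + 16*l + 7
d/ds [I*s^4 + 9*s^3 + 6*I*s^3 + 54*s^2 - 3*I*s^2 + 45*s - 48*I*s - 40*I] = 4*I*s^3 + s^2*(27 + 18*I) + 6*s*(18 - I) + 45 - 48*I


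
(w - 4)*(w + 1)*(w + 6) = w^3 + 3*w^2 - 22*w - 24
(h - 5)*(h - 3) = h^2 - 8*h + 15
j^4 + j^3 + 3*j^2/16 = j^2*(j + 1/4)*(j + 3/4)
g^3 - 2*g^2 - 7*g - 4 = (g - 4)*(g + 1)^2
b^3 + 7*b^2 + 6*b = b*(b + 1)*(b + 6)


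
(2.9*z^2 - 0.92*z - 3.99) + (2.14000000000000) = 2.9*z^2 - 0.92*z - 1.85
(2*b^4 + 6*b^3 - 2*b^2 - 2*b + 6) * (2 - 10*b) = -20*b^5 - 56*b^4 + 32*b^3 + 16*b^2 - 64*b + 12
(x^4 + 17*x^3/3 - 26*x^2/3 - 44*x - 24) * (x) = x^5 + 17*x^4/3 - 26*x^3/3 - 44*x^2 - 24*x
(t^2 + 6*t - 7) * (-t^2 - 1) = -t^4 - 6*t^3 + 6*t^2 - 6*t + 7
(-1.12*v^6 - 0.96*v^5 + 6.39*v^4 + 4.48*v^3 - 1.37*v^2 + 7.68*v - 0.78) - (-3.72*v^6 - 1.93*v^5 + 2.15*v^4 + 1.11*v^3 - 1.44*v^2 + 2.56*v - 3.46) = 2.6*v^6 + 0.97*v^5 + 4.24*v^4 + 3.37*v^3 + 0.0699999999999998*v^2 + 5.12*v + 2.68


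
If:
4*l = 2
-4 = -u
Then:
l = 1/2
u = 4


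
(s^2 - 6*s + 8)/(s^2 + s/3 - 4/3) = 3*(s^2 - 6*s + 8)/(3*s^2 + s - 4)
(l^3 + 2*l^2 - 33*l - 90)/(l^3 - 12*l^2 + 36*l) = (l^2 + 8*l + 15)/(l*(l - 6))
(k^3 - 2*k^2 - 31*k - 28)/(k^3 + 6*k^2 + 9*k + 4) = (k - 7)/(k + 1)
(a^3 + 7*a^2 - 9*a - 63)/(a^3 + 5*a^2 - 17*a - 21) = (a + 3)/(a + 1)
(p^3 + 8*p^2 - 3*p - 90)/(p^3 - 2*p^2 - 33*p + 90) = (p + 5)/(p - 5)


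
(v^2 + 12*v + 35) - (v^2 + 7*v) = 5*v + 35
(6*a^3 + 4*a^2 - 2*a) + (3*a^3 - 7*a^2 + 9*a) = 9*a^3 - 3*a^2 + 7*a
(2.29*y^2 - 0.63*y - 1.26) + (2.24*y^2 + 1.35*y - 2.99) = 4.53*y^2 + 0.72*y - 4.25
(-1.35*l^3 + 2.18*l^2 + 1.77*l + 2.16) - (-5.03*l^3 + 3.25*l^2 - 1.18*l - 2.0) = 3.68*l^3 - 1.07*l^2 + 2.95*l + 4.16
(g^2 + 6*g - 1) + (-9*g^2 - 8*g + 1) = -8*g^2 - 2*g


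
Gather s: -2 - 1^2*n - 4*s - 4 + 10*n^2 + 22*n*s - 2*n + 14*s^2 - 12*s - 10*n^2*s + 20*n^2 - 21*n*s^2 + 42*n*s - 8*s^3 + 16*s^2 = 30*n^2 - 3*n - 8*s^3 + s^2*(30 - 21*n) + s*(-10*n^2 + 64*n - 16) - 6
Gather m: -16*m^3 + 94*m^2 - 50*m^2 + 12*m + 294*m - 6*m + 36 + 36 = -16*m^3 + 44*m^2 + 300*m + 72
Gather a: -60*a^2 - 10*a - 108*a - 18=-60*a^2 - 118*a - 18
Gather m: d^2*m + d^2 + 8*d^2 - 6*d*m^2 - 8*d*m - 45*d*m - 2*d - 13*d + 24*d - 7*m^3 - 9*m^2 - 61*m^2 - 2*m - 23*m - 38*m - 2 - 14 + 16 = 9*d^2 + 9*d - 7*m^3 + m^2*(-6*d - 70) + m*(d^2 - 53*d - 63)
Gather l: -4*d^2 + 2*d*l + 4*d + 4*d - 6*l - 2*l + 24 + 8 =-4*d^2 + 8*d + l*(2*d - 8) + 32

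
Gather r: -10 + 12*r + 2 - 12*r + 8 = 0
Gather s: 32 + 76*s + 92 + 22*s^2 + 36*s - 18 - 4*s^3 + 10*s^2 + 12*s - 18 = -4*s^3 + 32*s^2 + 124*s + 88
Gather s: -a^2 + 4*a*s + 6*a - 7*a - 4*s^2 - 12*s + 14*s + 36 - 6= -a^2 - a - 4*s^2 + s*(4*a + 2) + 30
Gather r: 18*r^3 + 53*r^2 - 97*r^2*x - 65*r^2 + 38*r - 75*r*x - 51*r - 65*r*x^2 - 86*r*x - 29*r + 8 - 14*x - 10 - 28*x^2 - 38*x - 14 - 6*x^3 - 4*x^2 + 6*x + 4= 18*r^3 + r^2*(-97*x - 12) + r*(-65*x^2 - 161*x - 42) - 6*x^3 - 32*x^2 - 46*x - 12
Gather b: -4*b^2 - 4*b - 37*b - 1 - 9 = -4*b^2 - 41*b - 10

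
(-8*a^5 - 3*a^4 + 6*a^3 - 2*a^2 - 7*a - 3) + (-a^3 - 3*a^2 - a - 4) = -8*a^5 - 3*a^4 + 5*a^3 - 5*a^2 - 8*a - 7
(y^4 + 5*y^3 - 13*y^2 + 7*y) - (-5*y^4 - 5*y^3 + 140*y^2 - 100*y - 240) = 6*y^4 + 10*y^3 - 153*y^2 + 107*y + 240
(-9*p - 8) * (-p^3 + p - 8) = 9*p^4 + 8*p^3 - 9*p^2 + 64*p + 64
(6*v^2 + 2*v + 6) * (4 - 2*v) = -12*v^3 + 20*v^2 - 4*v + 24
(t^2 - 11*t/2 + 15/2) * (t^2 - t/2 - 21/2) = t^4 - 6*t^3 - t^2/4 + 54*t - 315/4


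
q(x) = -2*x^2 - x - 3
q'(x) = -4*x - 1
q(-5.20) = -51.88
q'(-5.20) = 19.80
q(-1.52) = -6.10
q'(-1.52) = 5.08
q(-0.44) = -2.95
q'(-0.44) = 0.76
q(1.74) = -10.80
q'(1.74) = -7.96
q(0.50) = -4.00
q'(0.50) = -3.00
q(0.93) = -5.66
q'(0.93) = -4.72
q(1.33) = -7.87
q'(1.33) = -6.32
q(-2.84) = -16.29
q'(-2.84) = 10.36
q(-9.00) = -156.00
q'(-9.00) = 35.00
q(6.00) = -81.00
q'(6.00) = -25.00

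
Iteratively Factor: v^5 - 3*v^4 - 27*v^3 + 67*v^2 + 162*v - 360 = (v - 5)*(v^4 + 2*v^3 - 17*v^2 - 18*v + 72) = (v - 5)*(v + 4)*(v^3 - 2*v^2 - 9*v + 18) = (v - 5)*(v + 3)*(v + 4)*(v^2 - 5*v + 6) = (v - 5)*(v - 3)*(v + 3)*(v + 4)*(v - 2)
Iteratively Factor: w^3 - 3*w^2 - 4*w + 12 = (w - 2)*(w^2 - w - 6) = (w - 2)*(w + 2)*(w - 3)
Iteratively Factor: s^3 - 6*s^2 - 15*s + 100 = (s - 5)*(s^2 - s - 20) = (s - 5)*(s + 4)*(s - 5)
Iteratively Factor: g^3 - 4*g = (g)*(g^2 - 4) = g*(g - 2)*(g + 2)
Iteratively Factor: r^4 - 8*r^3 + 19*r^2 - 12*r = (r - 4)*(r^3 - 4*r^2 + 3*r) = (r - 4)*(r - 1)*(r^2 - 3*r) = (r - 4)*(r - 3)*(r - 1)*(r)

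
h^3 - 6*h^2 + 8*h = h*(h - 4)*(h - 2)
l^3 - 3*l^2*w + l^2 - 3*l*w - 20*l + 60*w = (l - 4)*(l + 5)*(l - 3*w)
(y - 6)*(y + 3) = y^2 - 3*y - 18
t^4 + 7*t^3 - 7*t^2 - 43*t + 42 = (t - 2)*(t - 1)*(t + 3)*(t + 7)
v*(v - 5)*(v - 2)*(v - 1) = v^4 - 8*v^3 + 17*v^2 - 10*v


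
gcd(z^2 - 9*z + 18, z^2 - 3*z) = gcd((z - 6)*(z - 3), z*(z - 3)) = z - 3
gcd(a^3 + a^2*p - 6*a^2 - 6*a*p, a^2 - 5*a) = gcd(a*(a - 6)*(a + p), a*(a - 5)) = a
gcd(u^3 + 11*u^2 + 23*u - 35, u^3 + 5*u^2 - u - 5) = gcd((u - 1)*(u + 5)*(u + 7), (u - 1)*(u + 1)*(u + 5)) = u^2 + 4*u - 5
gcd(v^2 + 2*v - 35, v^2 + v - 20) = 1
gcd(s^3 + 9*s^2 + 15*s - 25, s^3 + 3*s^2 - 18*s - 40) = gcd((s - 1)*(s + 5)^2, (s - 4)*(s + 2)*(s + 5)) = s + 5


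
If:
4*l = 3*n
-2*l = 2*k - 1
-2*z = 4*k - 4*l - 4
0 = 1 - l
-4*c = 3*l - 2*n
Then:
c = -1/12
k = -1/2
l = 1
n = 4/3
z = 5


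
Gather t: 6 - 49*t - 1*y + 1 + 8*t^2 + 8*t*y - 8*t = 8*t^2 + t*(8*y - 57) - y + 7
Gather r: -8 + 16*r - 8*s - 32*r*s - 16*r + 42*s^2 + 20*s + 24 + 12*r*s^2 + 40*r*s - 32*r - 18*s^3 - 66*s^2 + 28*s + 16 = r*(12*s^2 + 8*s - 32) - 18*s^3 - 24*s^2 + 40*s + 32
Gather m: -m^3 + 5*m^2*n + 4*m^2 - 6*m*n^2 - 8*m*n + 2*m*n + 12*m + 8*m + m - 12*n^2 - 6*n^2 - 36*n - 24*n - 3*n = -m^3 + m^2*(5*n + 4) + m*(-6*n^2 - 6*n + 21) - 18*n^2 - 63*n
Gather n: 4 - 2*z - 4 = -2*z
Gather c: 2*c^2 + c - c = 2*c^2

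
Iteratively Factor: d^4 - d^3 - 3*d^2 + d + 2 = (d + 1)*(d^3 - 2*d^2 - d + 2) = (d - 1)*(d + 1)*(d^2 - d - 2) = (d - 2)*(d - 1)*(d + 1)*(d + 1)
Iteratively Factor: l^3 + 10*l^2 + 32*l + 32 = (l + 4)*(l^2 + 6*l + 8) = (l + 2)*(l + 4)*(l + 4)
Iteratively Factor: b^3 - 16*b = (b + 4)*(b^2 - 4*b) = (b - 4)*(b + 4)*(b)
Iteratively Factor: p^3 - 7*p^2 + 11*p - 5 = (p - 1)*(p^2 - 6*p + 5) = (p - 5)*(p - 1)*(p - 1)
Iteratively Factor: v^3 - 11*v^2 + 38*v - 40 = (v - 2)*(v^2 - 9*v + 20) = (v - 4)*(v - 2)*(v - 5)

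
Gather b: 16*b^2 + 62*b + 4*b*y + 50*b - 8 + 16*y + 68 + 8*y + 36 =16*b^2 + b*(4*y + 112) + 24*y + 96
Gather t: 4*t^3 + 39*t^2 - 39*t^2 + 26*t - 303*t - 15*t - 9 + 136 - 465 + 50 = 4*t^3 - 292*t - 288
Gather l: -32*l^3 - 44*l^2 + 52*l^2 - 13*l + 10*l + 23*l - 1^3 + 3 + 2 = -32*l^3 + 8*l^2 + 20*l + 4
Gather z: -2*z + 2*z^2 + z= 2*z^2 - z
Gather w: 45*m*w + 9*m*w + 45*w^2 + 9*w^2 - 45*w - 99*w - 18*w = 54*w^2 + w*(54*m - 162)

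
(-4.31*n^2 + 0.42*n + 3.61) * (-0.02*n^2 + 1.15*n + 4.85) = 0.0862*n^4 - 4.9649*n^3 - 20.4927*n^2 + 6.1885*n + 17.5085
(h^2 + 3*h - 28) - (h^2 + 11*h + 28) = -8*h - 56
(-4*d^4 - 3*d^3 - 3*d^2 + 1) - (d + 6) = -4*d^4 - 3*d^3 - 3*d^2 - d - 5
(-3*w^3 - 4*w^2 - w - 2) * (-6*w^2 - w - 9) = 18*w^5 + 27*w^4 + 37*w^3 + 49*w^2 + 11*w + 18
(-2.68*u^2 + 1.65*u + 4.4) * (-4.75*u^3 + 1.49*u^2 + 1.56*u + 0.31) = 12.73*u^5 - 11.8307*u^4 - 22.6223*u^3 + 8.2992*u^2 + 7.3755*u + 1.364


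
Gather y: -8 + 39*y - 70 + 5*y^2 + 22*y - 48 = 5*y^2 + 61*y - 126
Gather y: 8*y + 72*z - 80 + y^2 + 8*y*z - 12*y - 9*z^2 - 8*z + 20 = y^2 + y*(8*z - 4) - 9*z^2 + 64*z - 60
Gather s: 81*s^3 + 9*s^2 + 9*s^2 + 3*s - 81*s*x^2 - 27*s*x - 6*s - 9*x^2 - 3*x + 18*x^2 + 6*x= 81*s^3 + 18*s^2 + s*(-81*x^2 - 27*x - 3) + 9*x^2 + 3*x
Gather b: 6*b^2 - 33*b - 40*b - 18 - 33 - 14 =6*b^2 - 73*b - 65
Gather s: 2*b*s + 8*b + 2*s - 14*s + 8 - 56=8*b + s*(2*b - 12) - 48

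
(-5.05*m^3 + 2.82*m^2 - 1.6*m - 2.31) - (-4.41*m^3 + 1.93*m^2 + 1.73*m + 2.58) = -0.64*m^3 + 0.89*m^2 - 3.33*m - 4.89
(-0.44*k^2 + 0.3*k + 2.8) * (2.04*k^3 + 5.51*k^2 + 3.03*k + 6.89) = -0.8976*k^5 - 1.8124*k^4 + 6.0318*k^3 + 13.3054*k^2 + 10.551*k + 19.292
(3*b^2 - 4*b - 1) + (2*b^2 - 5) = 5*b^2 - 4*b - 6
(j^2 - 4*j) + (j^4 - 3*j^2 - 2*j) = j^4 - 2*j^2 - 6*j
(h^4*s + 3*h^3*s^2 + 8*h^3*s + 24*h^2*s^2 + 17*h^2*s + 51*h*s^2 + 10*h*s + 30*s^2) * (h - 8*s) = h^5*s - 5*h^4*s^2 + 8*h^4*s - 24*h^3*s^3 - 40*h^3*s^2 + 17*h^3*s - 192*h^2*s^3 - 85*h^2*s^2 + 10*h^2*s - 408*h*s^3 - 50*h*s^2 - 240*s^3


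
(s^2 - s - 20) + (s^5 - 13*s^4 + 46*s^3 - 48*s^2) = s^5 - 13*s^4 + 46*s^3 - 47*s^2 - s - 20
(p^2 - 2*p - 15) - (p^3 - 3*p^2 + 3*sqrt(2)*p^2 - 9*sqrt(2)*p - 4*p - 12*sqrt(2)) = -p^3 - 3*sqrt(2)*p^2 + 4*p^2 + 2*p + 9*sqrt(2)*p - 15 + 12*sqrt(2)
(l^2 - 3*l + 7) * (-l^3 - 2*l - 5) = -l^5 + 3*l^4 - 9*l^3 + l^2 + l - 35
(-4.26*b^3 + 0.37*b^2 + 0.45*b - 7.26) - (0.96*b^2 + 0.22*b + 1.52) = -4.26*b^3 - 0.59*b^2 + 0.23*b - 8.78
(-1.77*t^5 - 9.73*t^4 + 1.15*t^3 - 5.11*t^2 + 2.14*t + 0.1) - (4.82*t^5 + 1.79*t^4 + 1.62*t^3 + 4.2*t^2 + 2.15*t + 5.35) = -6.59*t^5 - 11.52*t^4 - 0.47*t^3 - 9.31*t^2 - 0.00999999999999979*t - 5.25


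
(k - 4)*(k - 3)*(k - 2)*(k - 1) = k^4 - 10*k^3 + 35*k^2 - 50*k + 24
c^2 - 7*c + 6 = (c - 6)*(c - 1)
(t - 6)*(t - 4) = t^2 - 10*t + 24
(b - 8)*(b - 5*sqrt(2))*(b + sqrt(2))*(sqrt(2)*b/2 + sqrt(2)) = sqrt(2)*b^4/2 - 3*sqrt(2)*b^3 - 4*b^3 - 13*sqrt(2)*b^2 + 24*b^2 + 30*sqrt(2)*b + 64*b + 80*sqrt(2)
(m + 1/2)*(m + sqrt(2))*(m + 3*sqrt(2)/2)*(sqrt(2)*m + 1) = sqrt(2)*m^4 + sqrt(2)*m^3/2 + 6*m^3 + 3*m^2 + 11*sqrt(2)*m^2/2 + 3*m + 11*sqrt(2)*m/4 + 3/2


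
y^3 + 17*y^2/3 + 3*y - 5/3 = (y - 1/3)*(y + 1)*(y + 5)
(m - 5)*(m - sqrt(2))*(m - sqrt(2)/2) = m^3 - 5*m^2 - 3*sqrt(2)*m^2/2 + m + 15*sqrt(2)*m/2 - 5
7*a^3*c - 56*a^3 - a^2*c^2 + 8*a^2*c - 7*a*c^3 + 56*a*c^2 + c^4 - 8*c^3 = (-7*a + c)*(-a + c)*(a + c)*(c - 8)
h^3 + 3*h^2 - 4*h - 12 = (h - 2)*(h + 2)*(h + 3)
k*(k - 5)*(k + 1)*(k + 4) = k^4 - 21*k^2 - 20*k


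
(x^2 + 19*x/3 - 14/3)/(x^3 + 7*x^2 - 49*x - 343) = (x - 2/3)/(x^2 - 49)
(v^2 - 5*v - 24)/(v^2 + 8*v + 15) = (v - 8)/(v + 5)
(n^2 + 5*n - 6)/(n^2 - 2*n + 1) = (n + 6)/(n - 1)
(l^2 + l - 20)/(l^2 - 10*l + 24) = (l + 5)/(l - 6)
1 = 1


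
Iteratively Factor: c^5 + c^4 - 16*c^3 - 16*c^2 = (c + 4)*(c^4 - 3*c^3 - 4*c^2) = (c - 4)*(c + 4)*(c^3 + c^2) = c*(c - 4)*(c + 4)*(c^2 + c) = c^2*(c - 4)*(c + 4)*(c + 1)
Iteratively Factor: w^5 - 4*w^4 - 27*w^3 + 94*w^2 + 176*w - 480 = (w + 4)*(w^4 - 8*w^3 + 5*w^2 + 74*w - 120) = (w - 2)*(w + 4)*(w^3 - 6*w^2 - 7*w + 60) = (w - 5)*(w - 2)*(w + 4)*(w^2 - w - 12) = (w - 5)*(w - 2)*(w + 3)*(w + 4)*(w - 4)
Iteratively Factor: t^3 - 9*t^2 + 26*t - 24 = (t - 4)*(t^2 - 5*t + 6) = (t - 4)*(t - 2)*(t - 3)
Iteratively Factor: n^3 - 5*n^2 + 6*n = (n - 2)*(n^2 - 3*n) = (n - 3)*(n - 2)*(n)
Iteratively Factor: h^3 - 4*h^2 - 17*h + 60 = (h - 5)*(h^2 + h - 12) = (h - 5)*(h + 4)*(h - 3)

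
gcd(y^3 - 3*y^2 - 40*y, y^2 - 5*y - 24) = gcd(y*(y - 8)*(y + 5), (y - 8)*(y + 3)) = y - 8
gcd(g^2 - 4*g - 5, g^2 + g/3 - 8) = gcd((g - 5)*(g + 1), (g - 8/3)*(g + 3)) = 1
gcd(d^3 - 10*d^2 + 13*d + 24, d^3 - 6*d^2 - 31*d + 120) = d^2 - 11*d + 24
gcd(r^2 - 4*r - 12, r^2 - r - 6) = r + 2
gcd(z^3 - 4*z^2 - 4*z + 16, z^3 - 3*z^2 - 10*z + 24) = z^2 - 6*z + 8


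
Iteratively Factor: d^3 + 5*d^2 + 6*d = (d + 3)*(d^2 + 2*d) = (d + 2)*(d + 3)*(d)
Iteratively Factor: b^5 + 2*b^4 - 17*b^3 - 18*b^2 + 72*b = (b + 3)*(b^4 - b^3 - 14*b^2 + 24*b) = b*(b + 3)*(b^3 - b^2 - 14*b + 24) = b*(b + 3)*(b + 4)*(b^2 - 5*b + 6) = b*(b - 2)*(b + 3)*(b + 4)*(b - 3)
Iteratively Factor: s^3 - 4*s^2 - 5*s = (s)*(s^2 - 4*s - 5) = s*(s + 1)*(s - 5)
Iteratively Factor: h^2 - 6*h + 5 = (h - 5)*(h - 1)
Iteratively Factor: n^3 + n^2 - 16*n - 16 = (n + 1)*(n^2 - 16) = (n + 1)*(n + 4)*(n - 4)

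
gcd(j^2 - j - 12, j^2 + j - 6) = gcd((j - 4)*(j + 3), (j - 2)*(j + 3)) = j + 3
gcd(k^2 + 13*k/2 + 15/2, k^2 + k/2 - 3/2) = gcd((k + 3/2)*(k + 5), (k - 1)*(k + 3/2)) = k + 3/2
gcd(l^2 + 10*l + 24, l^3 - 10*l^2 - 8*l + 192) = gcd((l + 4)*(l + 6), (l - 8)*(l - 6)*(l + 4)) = l + 4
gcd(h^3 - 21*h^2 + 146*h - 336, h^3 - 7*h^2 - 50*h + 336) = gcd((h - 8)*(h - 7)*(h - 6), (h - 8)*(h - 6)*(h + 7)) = h^2 - 14*h + 48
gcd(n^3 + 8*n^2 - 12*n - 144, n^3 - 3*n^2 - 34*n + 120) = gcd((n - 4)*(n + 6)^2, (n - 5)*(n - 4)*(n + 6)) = n^2 + 2*n - 24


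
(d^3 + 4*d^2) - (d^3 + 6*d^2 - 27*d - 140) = -2*d^2 + 27*d + 140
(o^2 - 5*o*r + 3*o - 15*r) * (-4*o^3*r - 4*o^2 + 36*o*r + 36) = -4*o^5*r + 20*o^4*r^2 - 12*o^4*r - 4*o^4 + 60*o^3*r^2 + 56*o^3*r - 12*o^3 - 180*o^2*r^2 + 168*o^2*r + 36*o^2 - 540*o*r^2 - 180*o*r + 108*o - 540*r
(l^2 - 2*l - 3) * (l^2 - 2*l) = l^4 - 4*l^3 + l^2 + 6*l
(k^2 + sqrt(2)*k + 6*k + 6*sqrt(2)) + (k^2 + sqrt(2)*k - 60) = 2*k^2 + 2*sqrt(2)*k + 6*k - 60 + 6*sqrt(2)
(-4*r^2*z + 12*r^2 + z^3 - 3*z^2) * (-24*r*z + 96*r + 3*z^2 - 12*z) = 96*r^3*z^2 - 672*r^3*z + 1152*r^3 - 12*r^2*z^3 + 84*r^2*z^2 - 144*r^2*z - 24*r*z^4 + 168*r*z^3 - 288*r*z^2 + 3*z^5 - 21*z^4 + 36*z^3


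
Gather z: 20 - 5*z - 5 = 15 - 5*z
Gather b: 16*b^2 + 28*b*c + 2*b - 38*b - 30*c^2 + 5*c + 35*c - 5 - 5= 16*b^2 + b*(28*c - 36) - 30*c^2 + 40*c - 10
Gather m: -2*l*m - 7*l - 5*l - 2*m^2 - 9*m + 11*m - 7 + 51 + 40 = -12*l - 2*m^2 + m*(2 - 2*l) + 84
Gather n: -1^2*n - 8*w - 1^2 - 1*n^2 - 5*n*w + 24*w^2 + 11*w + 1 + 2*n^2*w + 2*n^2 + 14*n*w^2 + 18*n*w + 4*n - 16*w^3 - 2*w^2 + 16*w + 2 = n^2*(2*w + 1) + n*(14*w^2 + 13*w + 3) - 16*w^3 + 22*w^2 + 19*w + 2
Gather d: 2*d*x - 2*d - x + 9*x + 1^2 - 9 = d*(2*x - 2) + 8*x - 8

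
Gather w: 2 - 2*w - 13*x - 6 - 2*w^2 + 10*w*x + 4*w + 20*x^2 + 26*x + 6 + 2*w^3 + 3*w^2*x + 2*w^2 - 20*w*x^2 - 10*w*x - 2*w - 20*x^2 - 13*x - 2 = 2*w^3 + 3*w^2*x - 20*w*x^2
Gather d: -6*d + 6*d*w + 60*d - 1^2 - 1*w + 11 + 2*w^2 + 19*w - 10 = d*(6*w + 54) + 2*w^2 + 18*w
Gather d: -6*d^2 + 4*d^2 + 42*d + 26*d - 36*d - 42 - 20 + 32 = -2*d^2 + 32*d - 30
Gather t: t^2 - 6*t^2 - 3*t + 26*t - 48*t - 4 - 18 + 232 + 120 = -5*t^2 - 25*t + 330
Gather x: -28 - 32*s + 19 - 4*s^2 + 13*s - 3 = -4*s^2 - 19*s - 12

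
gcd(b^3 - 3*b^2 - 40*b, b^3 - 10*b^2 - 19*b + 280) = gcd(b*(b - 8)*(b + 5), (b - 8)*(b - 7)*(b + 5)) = b^2 - 3*b - 40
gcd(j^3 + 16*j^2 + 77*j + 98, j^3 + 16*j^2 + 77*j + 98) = j^3 + 16*j^2 + 77*j + 98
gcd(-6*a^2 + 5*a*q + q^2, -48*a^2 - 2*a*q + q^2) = 6*a + q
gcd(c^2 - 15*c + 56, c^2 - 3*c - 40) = c - 8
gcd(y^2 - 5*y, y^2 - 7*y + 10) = y - 5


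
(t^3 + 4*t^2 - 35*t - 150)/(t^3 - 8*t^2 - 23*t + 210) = (t + 5)/(t - 7)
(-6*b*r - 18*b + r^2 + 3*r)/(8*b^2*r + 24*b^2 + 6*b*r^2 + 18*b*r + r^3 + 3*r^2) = (-6*b + r)/(8*b^2 + 6*b*r + r^2)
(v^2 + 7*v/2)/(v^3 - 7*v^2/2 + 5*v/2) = (2*v + 7)/(2*v^2 - 7*v + 5)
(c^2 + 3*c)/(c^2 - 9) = c/(c - 3)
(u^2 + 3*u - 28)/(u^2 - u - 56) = (u - 4)/(u - 8)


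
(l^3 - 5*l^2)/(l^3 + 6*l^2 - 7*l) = l*(l - 5)/(l^2 + 6*l - 7)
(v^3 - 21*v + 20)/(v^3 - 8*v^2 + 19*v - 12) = (v + 5)/(v - 3)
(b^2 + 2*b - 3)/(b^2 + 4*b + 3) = (b - 1)/(b + 1)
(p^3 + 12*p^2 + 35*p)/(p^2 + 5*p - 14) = p*(p + 5)/(p - 2)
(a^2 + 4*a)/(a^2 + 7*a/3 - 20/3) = 3*a/(3*a - 5)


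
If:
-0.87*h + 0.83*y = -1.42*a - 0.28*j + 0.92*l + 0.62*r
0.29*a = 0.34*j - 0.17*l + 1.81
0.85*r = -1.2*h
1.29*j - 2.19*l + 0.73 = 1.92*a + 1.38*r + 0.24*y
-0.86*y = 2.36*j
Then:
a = 3.26151458232575 - 0.4677760225151*y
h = 8.55365473561607 - 0.0187814710311623*y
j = -0.364406779661017*y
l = 0.0691573026154891*y + 5.0832986536796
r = 0.0265150179263467*y - 12.0757478620462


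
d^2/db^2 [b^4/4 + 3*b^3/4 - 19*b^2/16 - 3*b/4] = 3*b^2 + 9*b/2 - 19/8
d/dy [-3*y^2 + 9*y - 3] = 9 - 6*y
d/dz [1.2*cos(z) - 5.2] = -1.2*sin(z)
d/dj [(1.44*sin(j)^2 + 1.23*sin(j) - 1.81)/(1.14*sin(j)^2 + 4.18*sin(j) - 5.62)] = (4.617*sin(j)^2 - 12.0588*sin(j) + 0.653199999999999)*cos(j)/(1.2996*sin(j)^4 + 9.5304*sin(j)^3 + 4.6588*sin(j)^2 - 46.9832*sin(j) + 31.5844)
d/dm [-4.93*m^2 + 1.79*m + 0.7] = 1.79 - 9.86*m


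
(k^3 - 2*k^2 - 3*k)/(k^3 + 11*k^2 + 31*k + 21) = k*(k - 3)/(k^2 + 10*k + 21)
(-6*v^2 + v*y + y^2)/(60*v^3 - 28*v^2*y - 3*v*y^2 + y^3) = (3*v + y)/(-30*v^2 - v*y + y^2)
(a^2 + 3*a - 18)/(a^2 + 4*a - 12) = (a - 3)/(a - 2)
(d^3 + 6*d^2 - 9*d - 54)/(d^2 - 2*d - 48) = (d^2 - 9)/(d - 8)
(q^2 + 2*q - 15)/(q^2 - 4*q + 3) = (q + 5)/(q - 1)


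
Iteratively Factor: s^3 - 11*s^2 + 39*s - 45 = (s - 5)*(s^2 - 6*s + 9) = (s - 5)*(s - 3)*(s - 3)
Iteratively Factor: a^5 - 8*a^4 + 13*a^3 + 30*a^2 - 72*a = (a)*(a^4 - 8*a^3 + 13*a^2 + 30*a - 72) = a*(a - 4)*(a^3 - 4*a^2 - 3*a + 18) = a*(a - 4)*(a + 2)*(a^2 - 6*a + 9) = a*(a - 4)*(a - 3)*(a + 2)*(a - 3)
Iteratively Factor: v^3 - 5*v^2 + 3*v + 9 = (v - 3)*(v^2 - 2*v - 3) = (v - 3)*(v + 1)*(v - 3)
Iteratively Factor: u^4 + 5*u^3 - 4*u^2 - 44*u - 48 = (u + 4)*(u^3 + u^2 - 8*u - 12) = (u + 2)*(u + 4)*(u^2 - u - 6) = (u + 2)^2*(u + 4)*(u - 3)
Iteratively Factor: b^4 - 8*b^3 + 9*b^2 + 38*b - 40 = (b - 1)*(b^3 - 7*b^2 + 2*b + 40) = (b - 1)*(b + 2)*(b^2 - 9*b + 20) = (b - 5)*(b - 1)*(b + 2)*(b - 4)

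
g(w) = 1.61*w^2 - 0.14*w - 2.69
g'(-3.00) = -9.80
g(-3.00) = 12.22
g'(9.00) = 28.84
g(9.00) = 126.46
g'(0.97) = 2.98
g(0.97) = -1.31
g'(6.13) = 19.60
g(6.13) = 56.95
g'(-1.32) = -4.39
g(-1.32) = 0.30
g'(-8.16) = -26.42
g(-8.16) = 105.66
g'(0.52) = 1.53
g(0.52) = -2.33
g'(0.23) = 0.60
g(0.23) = -2.64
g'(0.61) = 1.82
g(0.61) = -2.18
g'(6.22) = 19.89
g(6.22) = 58.73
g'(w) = 3.22*w - 0.14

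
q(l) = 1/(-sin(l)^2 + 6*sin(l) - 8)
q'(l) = (2*sin(l)*cos(l) - 6*cos(l))/(-sin(l)^2 + 6*sin(l) - 8)^2 = 2*(sin(l) - 3)*cos(l)/(sin(l)^2 - 6*sin(l) + 8)^2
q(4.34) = -0.07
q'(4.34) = 0.01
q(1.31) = -0.32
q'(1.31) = -0.11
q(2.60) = -0.19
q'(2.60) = 0.16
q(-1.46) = -0.07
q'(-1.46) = -0.00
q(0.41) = -0.17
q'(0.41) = -0.14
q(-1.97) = -0.07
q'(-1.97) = 0.01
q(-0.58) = -0.09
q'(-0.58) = -0.04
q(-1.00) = -0.07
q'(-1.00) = -0.02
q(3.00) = -0.14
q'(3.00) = 0.11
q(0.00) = -0.12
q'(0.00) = -0.09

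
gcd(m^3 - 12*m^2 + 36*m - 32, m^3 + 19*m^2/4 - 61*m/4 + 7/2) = m - 2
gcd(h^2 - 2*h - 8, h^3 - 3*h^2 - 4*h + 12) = h + 2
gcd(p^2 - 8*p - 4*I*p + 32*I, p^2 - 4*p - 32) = p - 8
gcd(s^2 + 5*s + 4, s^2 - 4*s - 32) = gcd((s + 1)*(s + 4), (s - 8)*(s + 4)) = s + 4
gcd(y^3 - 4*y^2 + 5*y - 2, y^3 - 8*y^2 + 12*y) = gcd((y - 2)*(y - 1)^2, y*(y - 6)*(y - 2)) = y - 2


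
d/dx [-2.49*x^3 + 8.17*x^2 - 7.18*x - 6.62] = -7.47*x^2 + 16.34*x - 7.18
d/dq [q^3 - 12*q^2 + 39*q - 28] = 3*q^2 - 24*q + 39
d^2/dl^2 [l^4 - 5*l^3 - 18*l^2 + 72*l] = 12*l^2 - 30*l - 36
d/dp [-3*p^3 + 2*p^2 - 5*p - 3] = -9*p^2 + 4*p - 5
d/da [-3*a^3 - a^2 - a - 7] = -9*a^2 - 2*a - 1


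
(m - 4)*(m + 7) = m^2 + 3*m - 28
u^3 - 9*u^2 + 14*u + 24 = (u - 6)*(u - 4)*(u + 1)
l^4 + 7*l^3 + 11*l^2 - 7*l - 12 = (l - 1)*(l + 1)*(l + 3)*(l + 4)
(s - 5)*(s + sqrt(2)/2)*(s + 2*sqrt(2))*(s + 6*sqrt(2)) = s^4 - 5*s^3 + 17*sqrt(2)*s^3/2 - 85*sqrt(2)*s^2/2 + 32*s^2 - 160*s + 12*sqrt(2)*s - 60*sqrt(2)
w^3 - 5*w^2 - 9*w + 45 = (w - 5)*(w - 3)*(w + 3)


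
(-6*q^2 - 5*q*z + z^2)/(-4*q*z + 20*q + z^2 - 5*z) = (6*q^2 + 5*q*z - z^2)/(4*q*z - 20*q - z^2 + 5*z)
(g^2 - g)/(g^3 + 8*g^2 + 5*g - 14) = g/(g^2 + 9*g + 14)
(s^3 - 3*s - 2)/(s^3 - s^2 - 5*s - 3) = (s - 2)/(s - 3)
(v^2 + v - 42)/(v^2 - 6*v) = (v + 7)/v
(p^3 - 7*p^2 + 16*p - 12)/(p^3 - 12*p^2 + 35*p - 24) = (p^2 - 4*p + 4)/(p^2 - 9*p + 8)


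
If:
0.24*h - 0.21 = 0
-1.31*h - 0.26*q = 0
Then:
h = 0.88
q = -4.41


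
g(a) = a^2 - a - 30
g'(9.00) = 17.00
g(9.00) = 42.00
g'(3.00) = 5.00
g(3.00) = -24.00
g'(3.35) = 5.70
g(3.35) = -22.13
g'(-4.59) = -10.18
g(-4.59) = -4.34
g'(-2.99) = -6.98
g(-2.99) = -18.07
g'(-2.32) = -5.64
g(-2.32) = -22.30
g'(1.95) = 2.90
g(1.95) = -28.15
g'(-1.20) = -3.40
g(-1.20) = -27.36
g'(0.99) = 0.98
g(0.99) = -30.01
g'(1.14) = 1.28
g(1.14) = -29.84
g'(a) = 2*a - 1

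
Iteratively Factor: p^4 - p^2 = (p)*(p^3 - p) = p*(p + 1)*(p^2 - p) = p^2*(p + 1)*(p - 1)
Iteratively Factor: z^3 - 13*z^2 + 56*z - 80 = (z - 4)*(z^2 - 9*z + 20) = (z - 5)*(z - 4)*(z - 4)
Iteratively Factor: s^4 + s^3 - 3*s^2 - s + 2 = (s - 1)*(s^3 + 2*s^2 - s - 2) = (s - 1)*(s + 2)*(s^2 - 1) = (s - 1)*(s + 1)*(s + 2)*(s - 1)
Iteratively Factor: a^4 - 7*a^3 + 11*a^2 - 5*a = (a - 5)*(a^3 - 2*a^2 + a) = (a - 5)*(a - 1)*(a^2 - a) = a*(a - 5)*(a - 1)*(a - 1)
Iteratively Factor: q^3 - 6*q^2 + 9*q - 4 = (q - 1)*(q^2 - 5*q + 4) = (q - 4)*(q - 1)*(q - 1)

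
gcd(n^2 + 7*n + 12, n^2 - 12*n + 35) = 1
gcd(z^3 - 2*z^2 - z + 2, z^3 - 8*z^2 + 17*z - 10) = z^2 - 3*z + 2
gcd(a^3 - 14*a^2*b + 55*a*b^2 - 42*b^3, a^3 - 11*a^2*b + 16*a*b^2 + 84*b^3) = a^2 - 13*a*b + 42*b^2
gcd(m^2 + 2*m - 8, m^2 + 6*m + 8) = m + 4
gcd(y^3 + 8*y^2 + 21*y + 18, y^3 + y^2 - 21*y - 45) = y^2 + 6*y + 9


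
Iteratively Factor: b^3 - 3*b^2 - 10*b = (b - 5)*(b^2 + 2*b) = (b - 5)*(b + 2)*(b)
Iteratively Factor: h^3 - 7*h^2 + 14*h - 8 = (h - 4)*(h^2 - 3*h + 2) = (h - 4)*(h - 1)*(h - 2)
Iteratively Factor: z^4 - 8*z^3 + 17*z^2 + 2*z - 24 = (z - 4)*(z^3 - 4*z^2 + z + 6) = (z - 4)*(z + 1)*(z^2 - 5*z + 6) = (z - 4)*(z - 3)*(z + 1)*(z - 2)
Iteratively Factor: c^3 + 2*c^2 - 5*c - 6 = (c + 3)*(c^2 - c - 2) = (c - 2)*(c + 3)*(c + 1)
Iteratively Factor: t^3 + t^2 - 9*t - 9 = (t + 1)*(t^2 - 9) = (t - 3)*(t + 1)*(t + 3)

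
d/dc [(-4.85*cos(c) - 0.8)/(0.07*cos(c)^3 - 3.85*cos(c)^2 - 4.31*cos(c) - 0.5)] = (-0.679*cos(c)^3 + 18.5045*cos(c)^2 + 6.16*cos(c) + 1.023)*sin(c)/(0.0049*cos(c)^6 - 0.539*cos(c)^5 + 14.2191*cos(c)^4 + 33.117*cos(c)^3 + 22.4261*cos(c)^2 + 4.31*cos(c) + 0.25)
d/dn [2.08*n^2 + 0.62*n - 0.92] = 4.16*n + 0.62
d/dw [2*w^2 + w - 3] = 4*w + 1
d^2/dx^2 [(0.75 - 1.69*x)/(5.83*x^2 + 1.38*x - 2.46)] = (-(1.69*x - 0.75)*(11.66*x + 1.38)*(23.32*x + 2.76) + (59.1162*x - 4.0806)*(5.83*x^2 + 1.38*x - 2.46))/(5.83*x^2 + 1.38*x - 2.46)^3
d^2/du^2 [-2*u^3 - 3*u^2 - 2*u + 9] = -12*u - 6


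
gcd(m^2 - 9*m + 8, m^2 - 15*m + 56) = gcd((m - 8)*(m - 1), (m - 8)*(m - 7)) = m - 8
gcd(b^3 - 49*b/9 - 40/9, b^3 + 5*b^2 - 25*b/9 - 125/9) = b + 5/3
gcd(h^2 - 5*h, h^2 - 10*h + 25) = h - 5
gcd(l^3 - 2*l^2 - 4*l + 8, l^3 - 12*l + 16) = l^2 - 4*l + 4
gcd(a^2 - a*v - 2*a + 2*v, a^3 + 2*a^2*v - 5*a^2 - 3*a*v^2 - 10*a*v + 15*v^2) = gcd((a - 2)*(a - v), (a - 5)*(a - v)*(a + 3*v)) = -a + v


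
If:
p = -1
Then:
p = -1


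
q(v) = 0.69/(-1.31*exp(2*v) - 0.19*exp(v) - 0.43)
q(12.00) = 0.00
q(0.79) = -0.10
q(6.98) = -0.00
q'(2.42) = 0.01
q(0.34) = -0.21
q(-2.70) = -1.54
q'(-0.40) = 0.69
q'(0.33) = 0.35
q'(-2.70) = 0.08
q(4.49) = -0.00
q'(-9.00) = 0.00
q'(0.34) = 0.35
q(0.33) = -0.21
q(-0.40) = -0.60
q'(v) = 0.69*(2.62*exp(2*v) + 0.19*exp(v))/(-1.31*exp(2*v) - 0.19*exp(v) - 0.43)^2 = (1.8078*exp(v) + 0.1311)*exp(v)/(1.31*exp(2*v) + 0.19*exp(v) + 0.43)^2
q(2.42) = -0.00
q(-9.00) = -1.60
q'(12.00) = 0.00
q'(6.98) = 0.00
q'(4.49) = 0.00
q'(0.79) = 0.17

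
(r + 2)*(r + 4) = r^2 + 6*r + 8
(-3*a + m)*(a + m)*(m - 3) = -3*a^2*m + 9*a^2 - 2*a*m^2 + 6*a*m + m^3 - 3*m^2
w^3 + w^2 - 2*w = w*(w - 1)*(w + 2)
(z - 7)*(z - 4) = z^2 - 11*z + 28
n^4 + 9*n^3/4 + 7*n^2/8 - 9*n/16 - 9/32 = (n - 1/2)*(n + 1/2)*(n + 3/4)*(n + 3/2)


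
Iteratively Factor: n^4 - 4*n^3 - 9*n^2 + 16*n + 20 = (n + 2)*(n^3 - 6*n^2 + 3*n + 10) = (n - 2)*(n + 2)*(n^2 - 4*n - 5) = (n - 2)*(n + 1)*(n + 2)*(n - 5)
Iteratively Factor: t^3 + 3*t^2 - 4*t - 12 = (t + 3)*(t^2 - 4) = (t + 2)*(t + 3)*(t - 2)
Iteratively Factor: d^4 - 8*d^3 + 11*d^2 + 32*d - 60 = (d + 2)*(d^3 - 10*d^2 + 31*d - 30) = (d - 5)*(d + 2)*(d^2 - 5*d + 6) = (d - 5)*(d - 2)*(d + 2)*(d - 3)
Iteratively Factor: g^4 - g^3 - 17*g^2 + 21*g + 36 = (g + 1)*(g^3 - 2*g^2 - 15*g + 36) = (g - 3)*(g + 1)*(g^2 + g - 12) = (g - 3)^2*(g + 1)*(g + 4)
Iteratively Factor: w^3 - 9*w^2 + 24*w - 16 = (w - 1)*(w^2 - 8*w + 16) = (w - 4)*(w - 1)*(w - 4)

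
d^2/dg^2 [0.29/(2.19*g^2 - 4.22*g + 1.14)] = (-2.781738*g^2 + 5.360244*g + 0.29*(4.38*g - 4.22)*(8.76*g - 8.44) - 1.448028)/(2.19*g^2 - 4.22*g + 1.14)^3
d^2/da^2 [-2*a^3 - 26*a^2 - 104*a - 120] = -12*a - 52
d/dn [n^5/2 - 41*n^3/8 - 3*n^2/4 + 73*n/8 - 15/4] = 5*n^4/2 - 123*n^2/8 - 3*n/2 + 73/8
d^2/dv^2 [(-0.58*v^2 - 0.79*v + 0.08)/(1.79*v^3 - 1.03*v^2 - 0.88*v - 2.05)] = (-3.716756*v^6 - 15.187434*v^5 + 6.33337800000001*v^4 - 35.26989*v^3 - 27.685704*v^2 + 12.204942*v - 2.238516)/(5.735339*v^9 - 9.900669*v^8 - 2.761791*v^7 - 11.063206*v^6 + 24.035262*v^5 + 10.457529*v^4 + 10.737233*v^3 - 17.748285*v^2 - 11.0946*v - 8.615125)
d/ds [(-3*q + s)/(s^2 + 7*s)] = (s*(s + 7) + (3*q - s)*(2*s + 7))/(s^2*(s + 7)^2)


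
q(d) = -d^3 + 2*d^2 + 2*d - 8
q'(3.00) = -13.00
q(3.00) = -11.00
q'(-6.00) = -130.00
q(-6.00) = 268.00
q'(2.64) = -8.35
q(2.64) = -7.18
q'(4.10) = -32.03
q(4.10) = -35.10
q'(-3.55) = -50.01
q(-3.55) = 54.84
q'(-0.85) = -3.57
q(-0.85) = -7.64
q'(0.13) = 2.47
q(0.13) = -7.71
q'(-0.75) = -2.69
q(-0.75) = -7.95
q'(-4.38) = -73.07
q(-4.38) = 105.64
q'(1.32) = 2.05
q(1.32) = -4.18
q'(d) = -3*d^2 + 4*d + 2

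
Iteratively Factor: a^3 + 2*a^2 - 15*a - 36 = (a - 4)*(a^2 + 6*a + 9) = (a - 4)*(a + 3)*(a + 3)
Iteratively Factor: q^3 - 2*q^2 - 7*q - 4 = (q + 1)*(q^2 - 3*q - 4) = (q - 4)*(q + 1)*(q + 1)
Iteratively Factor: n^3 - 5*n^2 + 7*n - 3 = (n - 1)*(n^2 - 4*n + 3) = (n - 3)*(n - 1)*(n - 1)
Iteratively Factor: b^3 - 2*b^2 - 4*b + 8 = (b - 2)*(b^2 - 4) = (b - 2)*(b + 2)*(b - 2)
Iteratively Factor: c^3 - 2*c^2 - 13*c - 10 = (c + 1)*(c^2 - 3*c - 10) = (c + 1)*(c + 2)*(c - 5)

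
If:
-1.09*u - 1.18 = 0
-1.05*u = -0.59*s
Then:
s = -1.93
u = -1.08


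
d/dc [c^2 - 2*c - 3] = 2*c - 2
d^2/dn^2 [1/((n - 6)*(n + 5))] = 2*((n - 6)^2 + (n - 6)*(n + 5) + (n + 5)^2)/((n - 6)^3*(n + 5)^3)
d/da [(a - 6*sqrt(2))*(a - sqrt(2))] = 2*a - 7*sqrt(2)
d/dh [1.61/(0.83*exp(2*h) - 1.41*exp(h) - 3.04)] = (2.2701 - 2.6726*exp(h))*exp(h)/(-0.83*exp(2*h) + 1.41*exp(h) + 3.04)^2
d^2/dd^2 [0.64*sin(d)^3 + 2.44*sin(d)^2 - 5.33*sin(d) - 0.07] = 4.85*sin(d) + 1.44*sin(3*d) + 4.88*cos(2*d)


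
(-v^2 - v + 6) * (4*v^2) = -4*v^4 - 4*v^3 + 24*v^2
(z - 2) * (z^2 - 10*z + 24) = z^3 - 12*z^2 + 44*z - 48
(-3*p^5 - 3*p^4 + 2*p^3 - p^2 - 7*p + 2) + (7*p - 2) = -3*p^5 - 3*p^4 + 2*p^3 - p^2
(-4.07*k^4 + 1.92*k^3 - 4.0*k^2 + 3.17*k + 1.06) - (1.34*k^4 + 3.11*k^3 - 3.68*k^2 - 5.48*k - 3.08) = -5.41*k^4 - 1.19*k^3 - 0.32*k^2 + 8.65*k + 4.14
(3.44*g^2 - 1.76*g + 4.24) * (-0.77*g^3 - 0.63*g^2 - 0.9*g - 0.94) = -2.6488*g^5 - 0.812*g^4 - 5.252*g^3 - 4.3208*g^2 - 2.1616*g - 3.9856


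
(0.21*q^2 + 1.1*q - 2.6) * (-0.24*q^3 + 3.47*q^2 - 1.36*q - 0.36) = -0.0504*q^5 + 0.4647*q^4 + 4.1554*q^3 - 10.5936*q^2 + 3.14*q + 0.936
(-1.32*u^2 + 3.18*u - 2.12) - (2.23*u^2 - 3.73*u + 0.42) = -3.55*u^2 + 6.91*u - 2.54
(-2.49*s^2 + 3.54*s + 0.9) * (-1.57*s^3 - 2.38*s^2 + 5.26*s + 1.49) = 3.9093*s^5 + 0.3684*s^4 - 22.9356*s^3 + 12.7683*s^2 + 10.0086*s + 1.341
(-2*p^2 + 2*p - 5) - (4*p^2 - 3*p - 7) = -6*p^2 + 5*p + 2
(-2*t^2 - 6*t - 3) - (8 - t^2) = -t^2 - 6*t - 11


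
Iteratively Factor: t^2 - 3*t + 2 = (t - 1)*(t - 2)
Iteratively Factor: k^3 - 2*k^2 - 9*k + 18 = (k + 3)*(k^2 - 5*k + 6) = (k - 2)*(k + 3)*(k - 3)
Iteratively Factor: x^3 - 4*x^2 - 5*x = (x)*(x^2 - 4*x - 5) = x*(x + 1)*(x - 5)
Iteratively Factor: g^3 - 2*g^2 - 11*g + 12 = (g - 1)*(g^2 - g - 12) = (g - 4)*(g - 1)*(g + 3)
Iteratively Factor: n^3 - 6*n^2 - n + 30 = (n + 2)*(n^2 - 8*n + 15) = (n - 3)*(n + 2)*(n - 5)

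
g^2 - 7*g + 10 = (g - 5)*(g - 2)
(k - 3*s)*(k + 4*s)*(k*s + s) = k^3*s + k^2*s^2 + k^2*s - 12*k*s^3 + k*s^2 - 12*s^3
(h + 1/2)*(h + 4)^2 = h^3 + 17*h^2/2 + 20*h + 8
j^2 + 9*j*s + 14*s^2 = (j + 2*s)*(j + 7*s)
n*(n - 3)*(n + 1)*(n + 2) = n^4 - 7*n^2 - 6*n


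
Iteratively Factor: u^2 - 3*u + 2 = (u - 1)*(u - 2)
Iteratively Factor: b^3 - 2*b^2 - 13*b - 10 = (b + 1)*(b^2 - 3*b - 10) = (b + 1)*(b + 2)*(b - 5)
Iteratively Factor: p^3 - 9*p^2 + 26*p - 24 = (p - 2)*(p^2 - 7*p + 12) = (p - 3)*(p - 2)*(p - 4)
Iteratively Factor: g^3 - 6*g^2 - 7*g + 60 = (g - 4)*(g^2 - 2*g - 15) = (g - 4)*(g + 3)*(g - 5)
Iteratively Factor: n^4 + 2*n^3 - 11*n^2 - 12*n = (n + 1)*(n^3 + n^2 - 12*n) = (n - 3)*(n + 1)*(n^2 + 4*n) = n*(n - 3)*(n + 1)*(n + 4)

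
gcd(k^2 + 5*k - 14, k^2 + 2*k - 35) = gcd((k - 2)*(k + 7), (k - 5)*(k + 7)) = k + 7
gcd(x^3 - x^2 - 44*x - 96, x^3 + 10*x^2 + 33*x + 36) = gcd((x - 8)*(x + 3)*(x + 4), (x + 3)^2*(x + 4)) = x^2 + 7*x + 12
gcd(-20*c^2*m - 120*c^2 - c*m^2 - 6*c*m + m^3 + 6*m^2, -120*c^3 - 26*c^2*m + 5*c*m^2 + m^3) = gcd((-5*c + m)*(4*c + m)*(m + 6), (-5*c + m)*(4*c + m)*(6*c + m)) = 20*c^2 + c*m - m^2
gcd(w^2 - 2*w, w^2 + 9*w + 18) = 1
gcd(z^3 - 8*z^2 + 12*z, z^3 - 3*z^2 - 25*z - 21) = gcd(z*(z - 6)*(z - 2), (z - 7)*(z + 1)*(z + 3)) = 1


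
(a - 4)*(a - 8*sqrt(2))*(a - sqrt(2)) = a^3 - 9*sqrt(2)*a^2 - 4*a^2 + 16*a + 36*sqrt(2)*a - 64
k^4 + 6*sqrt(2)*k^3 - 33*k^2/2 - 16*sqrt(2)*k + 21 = (k - 3*sqrt(2)/2)*(k - sqrt(2)/2)*(k + sqrt(2))*(k + 7*sqrt(2))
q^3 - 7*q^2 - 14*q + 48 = (q - 8)*(q - 2)*(q + 3)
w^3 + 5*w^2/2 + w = w*(w + 1/2)*(w + 2)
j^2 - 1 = (j - 1)*(j + 1)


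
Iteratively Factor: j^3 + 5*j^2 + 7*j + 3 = (j + 1)*(j^2 + 4*j + 3) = (j + 1)^2*(j + 3)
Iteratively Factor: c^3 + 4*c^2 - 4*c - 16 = (c + 4)*(c^2 - 4) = (c + 2)*(c + 4)*(c - 2)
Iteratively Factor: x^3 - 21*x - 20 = (x - 5)*(x^2 + 5*x + 4) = (x - 5)*(x + 4)*(x + 1)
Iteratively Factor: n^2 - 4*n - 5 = (n - 5)*(n + 1)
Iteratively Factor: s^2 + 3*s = (s)*(s + 3)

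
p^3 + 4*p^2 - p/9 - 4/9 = (p - 1/3)*(p + 1/3)*(p + 4)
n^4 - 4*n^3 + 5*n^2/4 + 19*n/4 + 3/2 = (n - 3)*(n - 2)*(n + 1/2)^2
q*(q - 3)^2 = q^3 - 6*q^2 + 9*q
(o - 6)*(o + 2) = o^2 - 4*o - 12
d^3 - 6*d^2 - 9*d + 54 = (d - 6)*(d - 3)*(d + 3)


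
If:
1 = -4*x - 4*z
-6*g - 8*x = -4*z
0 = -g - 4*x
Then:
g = -1/3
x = 1/12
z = -1/3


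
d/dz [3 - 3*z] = -3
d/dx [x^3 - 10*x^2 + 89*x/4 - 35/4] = 3*x^2 - 20*x + 89/4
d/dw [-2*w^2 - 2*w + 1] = -4*w - 2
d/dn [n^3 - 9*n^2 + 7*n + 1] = 3*n^2 - 18*n + 7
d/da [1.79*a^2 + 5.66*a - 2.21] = 3.58*a + 5.66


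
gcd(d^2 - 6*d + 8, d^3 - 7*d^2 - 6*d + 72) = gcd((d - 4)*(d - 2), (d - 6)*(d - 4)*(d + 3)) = d - 4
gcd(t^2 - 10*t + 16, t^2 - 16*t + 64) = t - 8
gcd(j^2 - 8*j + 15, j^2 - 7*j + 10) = j - 5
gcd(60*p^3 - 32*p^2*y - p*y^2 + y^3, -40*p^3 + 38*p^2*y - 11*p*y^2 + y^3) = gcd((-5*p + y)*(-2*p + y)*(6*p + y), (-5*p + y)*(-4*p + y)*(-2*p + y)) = 10*p^2 - 7*p*y + y^2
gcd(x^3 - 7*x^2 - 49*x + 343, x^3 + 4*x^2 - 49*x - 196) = x^2 - 49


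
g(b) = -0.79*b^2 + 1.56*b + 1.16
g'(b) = 1.56 - 1.58*b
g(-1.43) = -2.69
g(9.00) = -48.79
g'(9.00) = -12.66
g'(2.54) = -2.45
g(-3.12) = -11.40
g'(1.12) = -0.21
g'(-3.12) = 6.49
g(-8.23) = -65.19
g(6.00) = -17.92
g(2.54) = 0.03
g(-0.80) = -0.59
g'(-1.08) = 3.27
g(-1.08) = -1.45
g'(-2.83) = 6.03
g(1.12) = 1.92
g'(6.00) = -7.92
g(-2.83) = -9.58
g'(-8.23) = 14.56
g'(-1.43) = 3.82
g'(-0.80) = 2.82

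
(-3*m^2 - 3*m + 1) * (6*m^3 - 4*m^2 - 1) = -18*m^5 - 6*m^4 + 18*m^3 - m^2 + 3*m - 1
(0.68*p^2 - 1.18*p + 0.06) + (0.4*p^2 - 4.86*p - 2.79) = 1.08*p^2 - 6.04*p - 2.73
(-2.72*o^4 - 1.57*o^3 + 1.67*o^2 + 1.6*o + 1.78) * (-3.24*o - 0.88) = 8.8128*o^5 + 7.4804*o^4 - 4.0292*o^3 - 6.6536*o^2 - 7.1752*o - 1.5664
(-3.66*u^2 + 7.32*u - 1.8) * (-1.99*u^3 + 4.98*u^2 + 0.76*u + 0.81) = 7.2834*u^5 - 32.7936*u^4 + 37.254*u^3 - 6.3654*u^2 + 4.5612*u - 1.458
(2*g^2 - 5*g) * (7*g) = 14*g^3 - 35*g^2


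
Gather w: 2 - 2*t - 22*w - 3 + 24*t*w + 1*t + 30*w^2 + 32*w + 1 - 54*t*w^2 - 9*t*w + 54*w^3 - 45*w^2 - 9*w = -t + 54*w^3 + w^2*(-54*t - 15) + w*(15*t + 1)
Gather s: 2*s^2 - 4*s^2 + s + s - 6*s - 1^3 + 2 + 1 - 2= -2*s^2 - 4*s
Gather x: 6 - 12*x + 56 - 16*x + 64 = 126 - 28*x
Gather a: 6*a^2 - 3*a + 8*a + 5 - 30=6*a^2 + 5*a - 25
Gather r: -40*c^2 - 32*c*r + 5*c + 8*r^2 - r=-40*c^2 + 5*c + 8*r^2 + r*(-32*c - 1)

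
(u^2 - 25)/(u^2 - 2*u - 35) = (u - 5)/(u - 7)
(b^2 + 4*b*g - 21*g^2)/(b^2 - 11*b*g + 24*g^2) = (b + 7*g)/(b - 8*g)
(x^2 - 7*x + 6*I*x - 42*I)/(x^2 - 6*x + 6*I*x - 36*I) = (x - 7)/(x - 6)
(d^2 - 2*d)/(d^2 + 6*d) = (d - 2)/(d + 6)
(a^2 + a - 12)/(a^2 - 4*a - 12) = (-a^2 - a + 12)/(-a^2 + 4*a + 12)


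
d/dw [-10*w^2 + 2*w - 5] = 2 - 20*w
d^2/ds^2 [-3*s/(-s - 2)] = -12/(s + 2)^3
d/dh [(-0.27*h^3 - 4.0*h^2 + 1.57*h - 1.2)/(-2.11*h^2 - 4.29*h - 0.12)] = (0.5697*h^4 + 2.3166*h^3 + 20.5699*h^2 - 4.104*h - 5.3364)/(4.4521*h^4 + 18.1038*h^3 + 18.9105*h^2 + 1.0296*h + 0.0144)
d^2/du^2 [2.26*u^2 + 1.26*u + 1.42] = 4.52000000000000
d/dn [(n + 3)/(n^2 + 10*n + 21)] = -1/(n^2 + 14*n + 49)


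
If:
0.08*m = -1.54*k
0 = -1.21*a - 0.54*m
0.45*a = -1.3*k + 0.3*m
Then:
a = 0.00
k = 0.00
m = 0.00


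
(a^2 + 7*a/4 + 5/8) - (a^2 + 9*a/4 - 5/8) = 5/4 - a/2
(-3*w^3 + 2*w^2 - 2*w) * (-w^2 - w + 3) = 3*w^5 + w^4 - 9*w^3 + 8*w^2 - 6*w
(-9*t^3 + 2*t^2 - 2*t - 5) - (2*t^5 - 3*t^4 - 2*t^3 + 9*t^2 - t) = -2*t^5 + 3*t^4 - 7*t^3 - 7*t^2 - t - 5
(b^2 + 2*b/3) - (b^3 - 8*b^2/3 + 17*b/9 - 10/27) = -b^3 + 11*b^2/3 - 11*b/9 + 10/27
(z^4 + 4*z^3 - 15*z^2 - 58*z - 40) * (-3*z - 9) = -3*z^5 - 21*z^4 + 9*z^3 + 309*z^2 + 642*z + 360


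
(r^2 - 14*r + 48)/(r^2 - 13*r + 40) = (r - 6)/(r - 5)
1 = 1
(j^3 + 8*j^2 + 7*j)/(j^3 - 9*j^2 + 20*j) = (j^2 + 8*j + 7)/(j^2 - 9*j + 20)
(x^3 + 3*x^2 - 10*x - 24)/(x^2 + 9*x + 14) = (x^2 + x - 12)/(x + 7)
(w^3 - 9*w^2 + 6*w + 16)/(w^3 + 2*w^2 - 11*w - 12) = (w^2 - 10*w + 16)/(w^2 + w - 12)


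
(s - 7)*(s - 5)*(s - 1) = s^3 - 13*s^2 + 47*s - 35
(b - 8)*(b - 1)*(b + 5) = b^3 - 4*b^2 - 37*b + 40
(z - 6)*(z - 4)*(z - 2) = z^3 - 12*z^2 + 44*z - 48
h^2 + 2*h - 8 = (h - 2)*(h + 4)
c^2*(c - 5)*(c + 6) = c^4 + c^3 - 30*c^2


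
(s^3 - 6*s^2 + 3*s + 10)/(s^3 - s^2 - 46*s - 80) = (-s^3 + 6*s^2 - 3*s - 10)/(-s^3 + s^2 + 46*s + 80)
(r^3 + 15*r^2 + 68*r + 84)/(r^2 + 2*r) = r + 13 + 42/r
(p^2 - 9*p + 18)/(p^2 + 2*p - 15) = (p - 6)/(p + 5)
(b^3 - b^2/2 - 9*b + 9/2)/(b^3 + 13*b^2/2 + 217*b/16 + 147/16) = 8*(2*b^2 - 7*b + 3)/(16*b^2 + 56*b + 49)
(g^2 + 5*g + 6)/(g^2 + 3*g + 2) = (g + 3)/(g + 1)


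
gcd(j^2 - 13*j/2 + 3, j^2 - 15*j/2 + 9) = j - 6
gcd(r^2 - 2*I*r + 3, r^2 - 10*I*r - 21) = r - 3*I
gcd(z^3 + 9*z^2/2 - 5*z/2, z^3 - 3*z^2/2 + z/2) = z^2 - z/2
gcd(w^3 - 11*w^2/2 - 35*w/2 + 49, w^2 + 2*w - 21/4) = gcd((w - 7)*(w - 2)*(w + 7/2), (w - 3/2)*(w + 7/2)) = w + 7/2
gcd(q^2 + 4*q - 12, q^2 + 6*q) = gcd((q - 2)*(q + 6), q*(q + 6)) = q + 6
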